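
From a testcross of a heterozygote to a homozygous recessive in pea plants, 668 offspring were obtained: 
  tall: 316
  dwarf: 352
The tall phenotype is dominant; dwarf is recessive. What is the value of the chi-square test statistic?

A testcross of a heterozygote (Aa × aa) gives a 1:1 phenotypic ratio.
Expected counts for N = 668 under a 1:1 ratio (total parts = 2):
  tall: 668 × 1/2 = 334
  dwarf: 668 × 1/2 = 334
χ² = Σ (O − E)² / E
  tall: (316 − 334)² / 334 = 0.9701
  dwarf: (352 − 334)² / 334 = 0.9701
χ² = 0.9701 + 0.9701 = 1.9402 ≈ 1.940

1.940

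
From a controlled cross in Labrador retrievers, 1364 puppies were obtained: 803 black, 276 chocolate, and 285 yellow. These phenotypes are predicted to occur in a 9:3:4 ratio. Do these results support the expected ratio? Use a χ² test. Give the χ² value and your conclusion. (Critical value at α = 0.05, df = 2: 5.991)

12.466; not consistent

The 9:3:4 ratio has 16 parts, so with N = 1364 the expected counts are:
  black: 1364 × 9/16 = 767.25
  chocolate: 1364 × 3/16 = 255.75
  yellow: 1364 × 4/16 = 341
χ² = Σ (O − E)² / E
  black: (803 − 767.25)² / 767.25 = 1.6658
  chocolate: (276 − 255.75)² / 255.75 = 1.6034
  yellow: (285 − 341)² / 341 = 9.1965
χ² = 1.6658 + 1.6034 + 9.1965 = 12.4657 ≈ 12.466
Degrees of freedom = 3 − 1 = 2; critical value at α = 0.05 is 5.991.
Since 12.466 > 5.991, we reject the null hypothesis — the data do not fit the 9:3:4 ratio.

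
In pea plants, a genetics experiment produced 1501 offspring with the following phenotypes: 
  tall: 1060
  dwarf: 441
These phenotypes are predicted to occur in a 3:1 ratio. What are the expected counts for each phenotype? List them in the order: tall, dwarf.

Total ratio parts = 4. Expected numbers out of 1501:
  tall: 1501 × 3/4 = 1125.75
  dwarf: 1501 × 1/4 = 375.25

1125.75, 375.25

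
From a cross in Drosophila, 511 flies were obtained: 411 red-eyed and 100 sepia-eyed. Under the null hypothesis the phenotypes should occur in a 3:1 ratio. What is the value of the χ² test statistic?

Total ratio parts = 4. Expected numbers out of 511:
  red-eyed: 511 × 3/4 = 383.25
  sepia-eyed: 511 × 1/4 = 127.75
χ² = Σ (O − E)² / E
  red-eyed: (411 − 383.25)² / 383.25 = 2.0093
  sepia-eyed: (100 − 127.75)² / 127.75 = 6.0279
χ² = 2.0093 + 6.0279 = 8.0372 ≈ 8.037

8.037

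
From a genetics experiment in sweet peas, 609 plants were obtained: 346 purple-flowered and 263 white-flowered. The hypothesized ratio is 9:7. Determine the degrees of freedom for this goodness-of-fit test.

1

A goodness-of-fit test with 2 phenotype classes has df = 2 − 1 = 1.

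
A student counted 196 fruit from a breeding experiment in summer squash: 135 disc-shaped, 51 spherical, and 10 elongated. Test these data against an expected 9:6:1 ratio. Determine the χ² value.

Total ratio parts = 16. Expected numbers out of 196:
  disc-shaped: 196 × 9/16 = 110.25
  spherical: 196 × 6/16 = 73.5
  elongated: 196 × 1/16 = 12.25
χ² = Σ (O − E)² / E
  disc-shaped: (135 − 110.25)² / 110.25 = 5.5561
  spherical: (51 − 73.5)² / 73.5 = 6.8878
  elongated: (10 − 12.25)² / 12.25 = 0.4133
χ² = 5.5561 + 6.8878 + 0.4133 = 12.8572 ≈ 12.857

12.857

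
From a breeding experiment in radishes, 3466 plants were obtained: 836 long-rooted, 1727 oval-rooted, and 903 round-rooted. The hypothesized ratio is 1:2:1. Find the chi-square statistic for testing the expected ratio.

2.632

Expected counts for N = 3466 under a 1:2:1 ratio (total parts = 4):
  long-rooted: 3466 × 1/4 = 866.5
  oval-rooted: 3466 × 2/4 = 1733
  round-rooted: 3466 × 1/4 = 866.5
χ² = Σ (O − E)² / E
  long-rooted: (836 − 866.5)² / 866.5 = 1.0736
  oval-rooted: (1727 − 1733)² / 1733 = 0.0208
  round-rooted: (903 − 866.5)² / 866.5 = 1.5375
χ² = 1.0736 + 0.0208 + 1.5375 = 2.6319 ≈ 2.632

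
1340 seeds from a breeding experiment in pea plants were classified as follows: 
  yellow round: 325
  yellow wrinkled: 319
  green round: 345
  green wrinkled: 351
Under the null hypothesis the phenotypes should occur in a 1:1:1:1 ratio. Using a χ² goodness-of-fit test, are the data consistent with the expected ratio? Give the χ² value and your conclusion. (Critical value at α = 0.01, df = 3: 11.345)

2.125; consistent

Expected counts for N = 1340 under a 1:1:1:1 ratio (total parts = 4):
  yellow round: 1340 × 1/4 = 335
  yellow wrinkled: 1340 × 1/4 = 335
  green round: 1340 × 1/4 = 335
  green wrinkled: 1340 × 1/4 = 335
χ² = Σ (O − E)² / E
  yellow round: (325 − 335)² / 335 = 0.2985
  yellow wrinkled: (319 − 335)² / 335 = 0.7642
  green round: (345 − 335)² / 335 = 0.2985
  green wrinkled: (351 − 335)² / 335 = 0.7642
χ² = 0.2985 + 0.7642 + 0.2985 + 0.7642 = 2.1254 ≈ 2.125
Degrees of freedom = 4 − 1 = 3; critical value at α = 0.01 is 11.345.
Since 2.125 < 11.345, we fail to reject the null hypothesis — the data are consistent with the 1:1:1:1 ratio.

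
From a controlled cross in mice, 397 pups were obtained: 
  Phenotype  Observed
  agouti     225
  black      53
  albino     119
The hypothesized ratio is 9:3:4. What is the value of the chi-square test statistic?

10.117

Under the 9:3:4 hypothesis (Σ ratio = 16, N = 397):
  agouti: 397 × 9/16 = 223.3125
  black: 397 × 3/16 = 74.4375
  albino: 397 × 4/16 = 99.25
χ² = Σ (O − E)² / E
  agouti: (225 − 223.3125)² / 223.3125 = 0.0128
  black: (53 − 74.4375)² / 74.4375 = 6.1739
  albino: (119 − 99.25)² / 99.25 = 3.9301
χ² = 0.0128 + 6.1739 + 3.9301 = 10.1168 ≈ 10.117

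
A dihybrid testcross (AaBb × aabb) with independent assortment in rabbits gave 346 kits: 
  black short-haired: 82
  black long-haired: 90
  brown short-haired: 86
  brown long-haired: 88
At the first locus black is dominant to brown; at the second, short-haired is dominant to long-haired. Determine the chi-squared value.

0.405

A dihybrid testcross with independent assortment gives a 1:1:1:1 ratio.
Under the 1:1:1:1 hypothesis (Σ ratio = 4, N = 346):
  black short-haired: 346 × 1/4 = 86.5
  black long-haired: 346 × 1/4 = 86.5
  brown short-haired: 346 × 1/4 = 86.5
  brown long-haired: 346 × 1/4 = 86.5
χ² = Σ (O − E)² / E
  black short-haired: (82 − 86.5)² / 86.5 = 0.2341
  black long-haired: (90 − 86.5)² / 86.5 = 0.1416
  brown short-haired: (86 − 86.5)² / 86.5 = 0.0029
  brown long-haired: (88 − 86.5)² / 86.5 = 0.0260
χ² = 0.2341 + 0.1416 + 0.0029 + 0.0260 = 0.4046 ≈ 0.405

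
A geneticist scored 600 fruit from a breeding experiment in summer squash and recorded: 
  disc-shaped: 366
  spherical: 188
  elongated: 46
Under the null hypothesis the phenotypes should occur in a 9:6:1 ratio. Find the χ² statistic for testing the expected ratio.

10.418

Total ratio parts = 16. Expected numbers out of 600:
  disc-shaped: 600 × 9/16 = 337.5
  spherical: 600 × 6/16 = 225
  elongated: 600 × 1/16 = 37.5
χ² = Σ (O − E)² / E
  disc-shaped: (366 − 337.5)² / 337.5 = 2.4067
  spherical: (188 − 225)² / 225 = 6.0844
  elongated: (46 − 37.5)² / 37.5 = 1.9267
χ² = 2.4067 + 6.0844 + 1.9267 = 10.4178 ≈ 10.418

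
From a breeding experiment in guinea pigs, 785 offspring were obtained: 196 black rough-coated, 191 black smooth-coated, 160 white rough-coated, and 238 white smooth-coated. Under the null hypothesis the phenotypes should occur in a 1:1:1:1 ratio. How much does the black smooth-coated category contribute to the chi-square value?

0.140

The 1:1:1:1 ratio has 4 parts, so with N = 785 the expected counts are:
  black rough-coated: 785 × 1/4 = 196.25
  black smooth-coated: 785 × 1/4 = 196.25
  white rough-coated: 785 × 1/4 = 196.25
  white smooth-coated: 785 × 1/4 = 196.25
Contribution of black smooth-coated: (191 − 196.25)² / 196.25 = 0.1404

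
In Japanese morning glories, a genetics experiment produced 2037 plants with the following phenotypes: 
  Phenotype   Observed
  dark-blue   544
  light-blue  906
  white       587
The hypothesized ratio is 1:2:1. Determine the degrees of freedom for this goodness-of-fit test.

2

A goodness-of-fit test with 3 phenotype classes has df = 3 − 1 = 2.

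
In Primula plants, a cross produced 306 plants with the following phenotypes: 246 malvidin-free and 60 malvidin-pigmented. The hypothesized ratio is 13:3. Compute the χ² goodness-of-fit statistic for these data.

Total ratio parts = 16. Expected numbers out of 306:
  malvidin-free: 306 × 13/16 = 248.625
  malvidin-pigmented: 306 × 3/16 = 57.375
χ² = Σ (O − E)² / E
  malvidin-free: (246 − 248.625)² / 248.625 = 0.0277
  malvidin-pigmented: (60 − 57.375)² / 57.375 = 0.1201
χ² = 0.0277 + 0.1201 = 0.1478 ≈ 0.148

0.148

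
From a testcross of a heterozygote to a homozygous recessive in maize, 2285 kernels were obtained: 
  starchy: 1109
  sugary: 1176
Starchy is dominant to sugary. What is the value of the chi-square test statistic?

A testcross of a heterozygote (Aa × aa) gives a 1:1 phenotypic ratio.
Under the 1:1 hypothesis (Σ ratio = 2, N = 2285):
  starchy: 2285 × 1/2 = 1142.5
  sugary: 2285 × 1/2 = 1142.5
χ² = Σ (O − E)² / E
  starchy: (1109 − 1142.5)² / 1142.5 = 0.9823
  sugary: (1176 − 1142.5)² / 1142.5 = 0.9823
χ² = 0.9823 + 0.9823 = 1.9646 ≈ 1.965

1.965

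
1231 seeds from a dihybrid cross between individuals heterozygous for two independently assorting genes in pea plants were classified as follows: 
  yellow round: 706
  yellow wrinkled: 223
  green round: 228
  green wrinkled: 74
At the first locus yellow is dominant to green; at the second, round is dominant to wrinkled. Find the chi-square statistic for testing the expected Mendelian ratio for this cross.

A dihybrid F₂ with independent assortment and complete dominance at both loci gives a 9:3:3:1 phenotypic ratio.
Expected counts for N = 1231 under a 9:3:3:1 ratio (total parts = 16):
  yellow round: 1231 × 9/16 = 692.4375
  yellow wrinkled: 1231 × 3/16 = 230.8125
  green round: 1231 × 3/16 = 230.8125
  green wrinkled: 1231 × 1/16 = 76.9375
χ² = Σ (O − E)² / E
  yellow round: (706 − 692.4375)² / 692.4375 = 0.2656
  yellow wrinkled: (223 − 230.8125)² / 230.8125 = 0.2644
  green round: (228 − 230.8125)² / 230.8125 = 0.0343
  green wrinkled: (74 − 76.9375)² / 76.9375 = 0.1122
χ² = 0.2656 + 0.2644 + 0.0343 + 0.1122 = 0.6765 ≈ 0.677

0.677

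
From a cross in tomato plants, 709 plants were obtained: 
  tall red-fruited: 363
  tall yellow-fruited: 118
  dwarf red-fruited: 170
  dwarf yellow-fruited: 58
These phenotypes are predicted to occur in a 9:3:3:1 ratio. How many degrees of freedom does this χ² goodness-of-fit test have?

A goodness-of-fit test with 4 phenotype classes has df = 4 − 1 = 3.

3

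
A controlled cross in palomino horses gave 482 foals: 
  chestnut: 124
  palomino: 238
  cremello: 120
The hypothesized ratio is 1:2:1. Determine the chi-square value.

Total ratio parts = 4. Expected numbers out of 482:
  chestnut: 482 × 1/4 = 120.5
  palomino: 482 × 2/4 = 241
  cremello: 482 × 1/4 = 120.5
χ² = Σ (O − E)² / E
  chestnut: (124 − 120.5)² / 120.5 = 0.1017
  palomino: (238 − 241)² / 241 = 0.0373
  cremello: (120 − 120.5)² / 120.5 = 0.0021
χ² = 0.1017 + 0.0373 + 0.0021 = 0.1411 ≈ 0.141

0.141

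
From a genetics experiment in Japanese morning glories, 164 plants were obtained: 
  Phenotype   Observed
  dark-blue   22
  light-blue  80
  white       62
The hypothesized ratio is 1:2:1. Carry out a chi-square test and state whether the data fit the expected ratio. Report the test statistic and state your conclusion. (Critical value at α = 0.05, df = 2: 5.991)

19.610; not consistent

Total ratio parts = 4. Expected numbers out of 164:
  dark-blue: 164 × 1/4 = 41
  light-blue: 164 × 2/4 = 82
  white: 164 × 1/4 = 41
χ² = Σ (O − E)² / E
  dark-blue: (22 − 41)² / 41 = 8.8049
  light-blue: (80 − 82)² / 82 = 0.0488
  white: (62 − 41)² / 41 = 10.7561
χ² = 8.8049 + 0.0488 + 10.7561 = 19.6098 ≈ 19.610
Degrees of freedom = 3 − 1 = 2; critical value at α = 0.05 is 5.991.
Since 19.610 > 5.991, we reject the null hypothesis — the data do not fit the 1:2:1 ratio.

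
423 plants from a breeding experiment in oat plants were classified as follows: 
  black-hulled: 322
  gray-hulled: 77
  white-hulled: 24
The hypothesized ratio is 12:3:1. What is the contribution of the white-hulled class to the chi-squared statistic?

Under the 12:3:1 hypothesis (Σ ratio = 16, N = 423):
  black-hulled: 423 × 12/16 = 317.25
  gray-hulled: 423 × 3/16 = 79.3125
  white-hulled: 423 × 1/16 = 26.4375
Contribution of white-hulled: (24 − 26.4375)² / 26.4375 = 0.2247

0.225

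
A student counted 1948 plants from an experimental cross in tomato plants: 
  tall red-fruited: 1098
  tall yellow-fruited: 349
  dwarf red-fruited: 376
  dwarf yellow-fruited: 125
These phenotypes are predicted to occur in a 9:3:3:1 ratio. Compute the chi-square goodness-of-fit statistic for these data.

1.131

The 9:3:3:1 ratio has 16 parts, so with N = 1948 the expected counts are:
  tall red-fruited: 1948 × 9/16 = 1095.75
  tall yellow-fruited: 1948 × 3/16 = 365.25
  dwarf red-fruited: 1948 × 3/16 = 365.25
  dwarf yellow-fruited: 1948 × 1/16 = 121.75
χ² = Σ (O − E)² / E
  tall red-fruited: (1098 − 1095.75)² / 1095.75 = 0.0046
  tall yellow-fruited: (349 − 365.25)² / 365.25 = 0.7230
  dwarf red-fruited: (376 − 365.25)² / 365.25 = 0.3164
  dwarf yellow-fruited: (125 − 121.75)² / 121.75 = 0.0868
χ² = 0.0046 + 0.7230 + 0.3164 + 0.0868 = 1.1308 ≈ 1.131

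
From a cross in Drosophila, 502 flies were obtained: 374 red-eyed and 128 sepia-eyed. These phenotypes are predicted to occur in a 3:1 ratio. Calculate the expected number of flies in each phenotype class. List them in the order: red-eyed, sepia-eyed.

376.5, 125.5

The 3:1 ratio has 4 parts, so with N = 502 the expected counts are:
  red-eyed: 502 × 3/4 = 376.5
  sepia-eyed: 502 × 1/4 = 125.5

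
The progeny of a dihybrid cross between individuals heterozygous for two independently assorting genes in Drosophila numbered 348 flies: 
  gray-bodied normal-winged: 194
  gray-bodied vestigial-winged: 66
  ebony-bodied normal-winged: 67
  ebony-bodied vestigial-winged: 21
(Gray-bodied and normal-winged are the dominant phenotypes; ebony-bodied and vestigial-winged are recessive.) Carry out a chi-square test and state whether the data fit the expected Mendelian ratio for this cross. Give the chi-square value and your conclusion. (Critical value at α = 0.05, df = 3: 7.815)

A dihybrid F₂ with independent assortment and complete dominance at both loci gives a 9:3:3:1 phenotypic ratio.
The 9:3:3:1 ratio has 16 parts, so with N = 348 the expected counts are:
  gray-bodied normal-winged: 348 × 9/16 = 195.75
  gray-bodied vestigial-winged: 348 × 3/16 = 65.25
  ebony-bodied normal-winged: 348 × 3/16 = 65.25
  ebony-bodied vestigial-winged: 348 × 1/16 = 21.75
χ² = Σ (O − E)² / E
  gray-bodied normal-winged: (194 − 195.75)² / 195.75 = 0.0156
  gray-bodied vestigial-winged: (66 − 65.25)² / 65.25 = 0.0086
  ebony-bodied normal-winged: (67 − 65.25)² / 65.25 = 0.0469
  ebony-bodied vestigial-winged: (21 − 21.75)² / 21.75 = 0.0259
χ² = 0.0156 + 0.0086 + 0.0469 + 0.0259 = 0.097
Degrees of freedom = 4 − 1 = 3; critical value at α = 0.05 is 7.815.
Since 0.097 < 7.815, we fail to reject the null hypothesis — the data are consistent with the 9:3:3:1 ratio.

0.097; consistent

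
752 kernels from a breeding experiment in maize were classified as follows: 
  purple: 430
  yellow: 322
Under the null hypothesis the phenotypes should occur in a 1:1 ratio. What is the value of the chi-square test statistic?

The 1:1 ratio has 2 parts, so with N = 752 the expected counts are:
  purple: 752 × 1/2 = 376
  yellow: 752 × 1/2 = 376
χ² = Σ (O − E)² / E
  purple: (430 − 376)² / 376 = 7.7553
  yellow: (322 − 376)² / 376 = 7.7553
χ² = 7.7553 + 7.7553 = 15.5106 ≈ 15.511

15.511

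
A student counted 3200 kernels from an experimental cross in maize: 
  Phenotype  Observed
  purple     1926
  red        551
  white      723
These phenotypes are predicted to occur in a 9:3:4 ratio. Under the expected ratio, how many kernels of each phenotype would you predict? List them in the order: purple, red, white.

1800, 600, 800

Expected counts for N = 3200 under a 9:3:4 ratio (total parts = 16):
  purple: 3200 × 9/16 = 1800
  red: 3200 × 3/16 = 600
  white: 3200 × 4/16 = 800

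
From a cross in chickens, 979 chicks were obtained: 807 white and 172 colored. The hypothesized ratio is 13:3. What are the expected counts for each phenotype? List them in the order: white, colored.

795.4375, 183.5625

Under the 13:3 hypothesis (Σ ratio = 16, N = 979):
  white: 979 × 13/16 = 795.4375
  colored: 979 × 3/16 = 183.5625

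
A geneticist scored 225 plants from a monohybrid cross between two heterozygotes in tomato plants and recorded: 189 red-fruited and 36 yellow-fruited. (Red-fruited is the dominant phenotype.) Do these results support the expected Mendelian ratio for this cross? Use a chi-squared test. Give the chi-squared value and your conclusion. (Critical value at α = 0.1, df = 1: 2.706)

9.720; not consistent

For a monohybrid cross between heterozygotes with complete dominance, the expected phenotypic ratio is 3:1.
The 3:1 ratio has 4 parts, so with N = 225 the expected counts are:
  red-fruited: 225 × 3/4 = 168.75
  yellow-fruited: 225 × 1/4 = 56.25
χ² = Σ (O − E)² / E
  red-fruited: (189 − 168.75)² / 168.75 = 2.4300
  yellow-fruited: (36 − 56.25)² / 56.25 = 7.2900
χ² = 2.4300 + 7.2900 = 9.720
Degrees of freedom = 2 − 1 = 1; critical value at α = 0.1 is 2.706.
Since 9.720 > 2.706, we reject the null hypothesis — the data do not fit the 3:1 ratio.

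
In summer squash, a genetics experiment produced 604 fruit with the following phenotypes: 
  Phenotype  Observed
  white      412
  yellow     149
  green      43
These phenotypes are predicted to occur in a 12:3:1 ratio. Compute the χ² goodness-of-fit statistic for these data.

15.726

Expected counts for N = 604 under a 12:3:1 ratio (total parts = 16):
  white: 604 × 12/16 = 453
  yellow: 604 × 3/16 = 113.25
  green: 604 × 1/16 = 37.75
χ² = Σ (O − E)² / E
  white: (412 − 453)² / 453 = 3.7108
  yellow: (149 − 113.25)² / 113.25 = 11.2853
  green: (43 − 37.75)² / 37.75 = 0.7301
χ² = 3.7108 + 11.2853 + 0.7301 = 15.7262 ≈ 15.726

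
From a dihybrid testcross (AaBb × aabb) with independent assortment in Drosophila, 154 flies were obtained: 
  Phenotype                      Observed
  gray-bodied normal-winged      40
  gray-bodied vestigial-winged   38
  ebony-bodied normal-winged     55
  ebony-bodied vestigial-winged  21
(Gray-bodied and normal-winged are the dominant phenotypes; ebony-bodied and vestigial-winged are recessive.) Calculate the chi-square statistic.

15.091

A dihybrid testcross with independent assortment gives a 1:1:1:1 ratio.
The 1:1:1:1 ratio has 4 parts, so with N = 154 the expected counts are:
  gray-bodied normal-winged: 154 × 1/4 = 38.5
  gray-bodied vestigial-winged: 154 × 1/4 = 38.5
  ebony-bodied normal-winged: 154 × 1/4 = 38.5
  ebony-bodied vestigial-winged: 154 × 1/4 = 38.5
χ² = Σ (O − E)² / E
  gray-bodied normal-winged: (40 − 38.5)² / 38.5 = 0.0584
  gray-bodied vestigial-winged: (38 − 38.5)² / 38.5 = 0.0065
  ebony-bodied normal-winged: (55 − 38.5)² / 38.5 = 7.0714
  ebony-bodied vestigial-winged: (21 − 38.5)² / 38.5 = 7.9545
χ² = 0.0584 + 0.0065 + 7.0714 + 7.9545 = 15.0908 ≈ 15.091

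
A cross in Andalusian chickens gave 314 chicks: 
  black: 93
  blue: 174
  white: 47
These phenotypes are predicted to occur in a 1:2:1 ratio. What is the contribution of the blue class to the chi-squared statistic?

The 1:2:1 ratio has 4 parts, so with N = 314 the expected counts are:
  black: 314 × 1/4 = 78.5
  blue: 314 × 2/4 = 157
  white: 314 × 1/4 = 78.5
Contribution of blue: (174 − 157)² / 157 = 1.8408

1.841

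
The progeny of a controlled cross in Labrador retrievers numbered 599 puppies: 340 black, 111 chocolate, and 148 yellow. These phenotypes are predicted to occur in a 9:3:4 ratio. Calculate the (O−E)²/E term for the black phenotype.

0.028

The 9:3:4 ratio has 16 parts, so with N = 599 the expected counts are:
  black: 599 × 9/16 = 336.9375
  chocolate: 599 × 3/16 = 112.3125
  yellow: 599 × 4/16 = 149.75
Contribution of black: (340 − 336.9375)² / 336.9375 = 0.0278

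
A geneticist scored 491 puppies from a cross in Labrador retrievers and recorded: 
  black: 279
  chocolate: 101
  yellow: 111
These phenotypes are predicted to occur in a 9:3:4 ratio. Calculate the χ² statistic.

Expected counts for N = 491 under a 9:3:4 ratio (total parts = 16):
  black: 491 × 9/16 = 276.1875
  chocolate: 491 × 3/16 = 92.0625
  yellow: 491 × 4/16 = 122.75
χ² = Σ (O − E)² / E
  black: (279 − 276.1875)² / 276.1875 = 0.0286
  chocolate: (101 − 92.0625)² / 92.0625 = 0.8677
  yellow: (111 − 122.75)² / 122.75 = 1.1247
χ² = 0.0286 + 0.8677 + 1.1247 = 2.021

2.021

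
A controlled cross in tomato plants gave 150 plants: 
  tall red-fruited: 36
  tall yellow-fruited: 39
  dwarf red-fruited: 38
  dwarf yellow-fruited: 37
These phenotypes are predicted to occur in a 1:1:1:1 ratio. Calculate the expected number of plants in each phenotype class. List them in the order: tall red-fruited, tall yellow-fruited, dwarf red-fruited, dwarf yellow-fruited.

37.5, 37.5, 37.5, 37.5

The 1:1:1:1 ratio has 4 parts, so with N = 150 the expected counts are:
  tall red-fruited: 150 × 1/4 = 37.5
  tall yellow-fruited: 150 × 1/4 = 37.5
  dwarf red-fruited: 150 × 1/4 = 37.5
  dwarf yellow-fruited: 150 × 1/4 = 37.5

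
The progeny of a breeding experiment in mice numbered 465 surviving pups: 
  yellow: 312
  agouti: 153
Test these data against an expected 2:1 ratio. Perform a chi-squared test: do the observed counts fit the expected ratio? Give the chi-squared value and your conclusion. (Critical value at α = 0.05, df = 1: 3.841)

Expected counts for N = 465 under a 2:1 ratio (total parts = 3):
  yellow: 465 × 2/3 = 310
  agouti: 465 × 1/3 = 155
χ² = Σ (O − E)² / E
  yellow: (312 − 310)² / 310 = 0.0129
  agouti: (153 − 155)² / 155 = 0.0258
χ² = 0.0129 + 0.0258 = 0.0387 ≈ 0.039
Degrees of freedom = 2 − 1 = 1; critical value at α = 0.05 is 3.841.
Since 0.039 < 3.841, we fail to reject the null hypothesis — the data are consistent with the 2:1 ratio.

0.039; consistent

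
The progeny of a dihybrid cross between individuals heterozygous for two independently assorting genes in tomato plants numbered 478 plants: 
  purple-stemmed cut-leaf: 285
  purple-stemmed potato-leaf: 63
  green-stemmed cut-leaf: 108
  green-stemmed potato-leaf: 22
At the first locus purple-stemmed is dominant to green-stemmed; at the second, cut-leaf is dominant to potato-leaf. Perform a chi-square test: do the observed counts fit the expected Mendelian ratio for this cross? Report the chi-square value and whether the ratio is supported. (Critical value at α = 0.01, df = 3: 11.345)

A dihybrid F₂ with independent assortment and complete dominance at both loci gives a 9:3:3:1 phenotypic ratio.
Total ratio parts = 16. Expected numbers out of 478:
  purple-stemmed cut-leaf: 478 × 9/16 = 268.875
  purple-stemmed potato-leaf: 478 × 3/16 = 89.625
  green-stemmed cut-leaf: 478 × 3/16 = 89.625
  green-stemmed potato-leaf: 478 × 1/16 = 29.875
χ² = Σ (O − E)² / E
  purple-stemmed cut-leaf: (285 − 268.875)² / 268.875 = 0.9671
  purple-stemmed potato-leaf: (63 − 89.625)² / 89.625 = 7.9095
  green-stemmed cut-leaf: (108 − 89.625)² / 89.625 = 3.7673
  green-stemmed potato-leaf: (22 − 29.875)² / 29.875 = 2.0758
χ² = 0.9671 + 7.9095 + 3.7673 + 2.0758 = 14.7197 ≈ 14.720
Degrees of freedom = 4 − 1 = 3; critical value at α = 0.01 is 11.345.
Since 14.720 > 11.345, we reject the null hypothesis — the data do not fit the 9:3:3:1 ratio.

14.720; not consistent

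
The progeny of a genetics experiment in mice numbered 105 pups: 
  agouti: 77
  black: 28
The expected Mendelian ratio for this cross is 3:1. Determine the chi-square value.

0.156

Expected counts for N = 105 under a 3:1 ratio (total parts = 4):
  agouti: 105 × 3/4 = 78.75
  black: 105 × 1/4 = 26.25
χ² = Σ (O − E)² / E
  agouti: (77 − 78.75)² / 78.75 = 0.0389
  black: (28 − 26.25)² / 26.25 = 0.1167
χ² = 0.0389 + 0.1167 = 0.1556 ≈ 0.156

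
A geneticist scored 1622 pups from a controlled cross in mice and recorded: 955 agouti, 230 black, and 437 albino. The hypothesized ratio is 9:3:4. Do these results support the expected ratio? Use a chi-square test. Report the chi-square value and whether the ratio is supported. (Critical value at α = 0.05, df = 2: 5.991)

22.505; not consistent

The 9:3:4 ratio has 16 parts, so with N = 1622 the expected counts are:
  agouti: 1622 × 9/16 = 912.375
  black: 1622 × 3/16 = 304.125
  albino: 1622 × 4/16 = 405.5
χ² = Σ (O − E)² / E
  agouti: (955 − 912.375)² / 912.375 = 1.9914
  black: (230 − 304.125)² / 304.125 = 18.0666
  albino: (437 − 405.5)² / 405.5 = 2.4470
χ² = 1.9914 + 18.0666 + 2.4470 = 22.505
Degrees of freedom = 3 − 1 = 2; critical value at α = 0.05 is 5.991.
Since 22.505 > 5.991, we reject the null hypothesis — the data do not fit the 9:3:4 ratio.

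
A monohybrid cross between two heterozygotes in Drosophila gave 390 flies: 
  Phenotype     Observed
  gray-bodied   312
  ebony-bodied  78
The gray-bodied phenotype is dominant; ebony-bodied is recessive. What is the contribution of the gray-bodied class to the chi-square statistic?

For a monohybrid cross between heterozygotes with complete dominance, the expected phenotypic ratio is 3:1.
The 3:1 ratio has 4 parts, so with N = 390 the expected counts are:
  gray-bodied: 390 × 3/4 = 292.5
  ebony-bodied: 390 × 1/4 = 97.5
Contribution of gray-bodied: (312 − 292.5)² / 292.5 = 1.3000

1.300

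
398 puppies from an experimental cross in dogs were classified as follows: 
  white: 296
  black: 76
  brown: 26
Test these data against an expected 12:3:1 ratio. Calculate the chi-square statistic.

Under the 12:3:1 hypothesis (Σ ratio = 16, N = 398):
  white: 398 × 12/16 = 298.5
  black: 398 × 3/16 = 74.625
  brown: 398 × 1/16 = 24.875
χ² = Σ (O − E)² / E
  white: (296 − 298.5)² / 298.5 = 0.0209
  black: (76 − 74.625)² / 74.625 = 0.0253
  brown: (26 − 24.875)² / 24.875 = 0.0509
χ² = 0.0209 + 0.0253 + 0.0509 = 0.0971 ≈ 0.097

0.097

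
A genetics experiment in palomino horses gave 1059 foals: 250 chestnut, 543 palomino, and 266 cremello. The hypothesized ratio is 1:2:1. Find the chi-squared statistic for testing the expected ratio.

Under the 1:2:1 hypothesis (Σ ratio = 4, N = 1059):
  chestnut: 1059 × 1/4 = 264.75
  palomino: 1059 × 2/4 = 529.5
  cremello: 1059 × 1/4 = 264.75
χ² = Σ (O − E)² / E
  chestnut: (250 − 264.75)² / 264.75 = 0.8218
  palomino: (543 − 529.5)² / 529.5 = 0.3442
  cremello: (266 − 264.75)² / 264.75 = 0.0059
χ² = 0.8218 + 0.3442 + 0.0059 = 1.1719 ≈ 1.172

1.172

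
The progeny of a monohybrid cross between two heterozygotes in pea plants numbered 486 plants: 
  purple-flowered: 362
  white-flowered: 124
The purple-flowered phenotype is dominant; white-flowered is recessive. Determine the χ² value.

For a monohybrid cross between heterozygotes with complete dominance, the expected phenotypic ratio is 3:1.
The 3:1 ratio has 4 parts, so with N = 486 the expected counts are:
  purple-flowered: 486 × 3/4 = 364.5
  white-flowered: 486 × 1/4 = 121.5
χ² = Σ (O − E)² / E
  purple-flowered: (362 − 364.5)² / 364.5 = 0.0171
  white-flowered: (124 − 121.5)² / 121.5 = 0.0514
χ² = 0.0171 + 0.0514 = 0.0685 ≈ 0.069

0.069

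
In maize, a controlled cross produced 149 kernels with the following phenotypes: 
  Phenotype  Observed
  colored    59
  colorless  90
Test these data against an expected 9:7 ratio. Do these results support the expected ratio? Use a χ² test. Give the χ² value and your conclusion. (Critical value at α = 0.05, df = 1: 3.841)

16.790; not consistent

Total ratio parts = 16. Expected numbers out of 149:
  colored: 149 × 9/16 = 83.8125
  colorless: 149 × 7/16 = 65.1875
χ² = Σ (O − E)² / E
  colored: (59 − 83.8125)² / 83.8125 = 7.3457
  colorless: (90 − 65.1875)² / 65.1875 = 9.4445
χ² = 7.3457 + 9.4445 = 16.7902 ≈ 16.790
Degrees of freedom = 2 − 1 = 1; critical value at α = 0.05 is 3.841.
Since 16.790 > 3.841, we reject the null hypothesis — the data do not fit the 9:7 ratio.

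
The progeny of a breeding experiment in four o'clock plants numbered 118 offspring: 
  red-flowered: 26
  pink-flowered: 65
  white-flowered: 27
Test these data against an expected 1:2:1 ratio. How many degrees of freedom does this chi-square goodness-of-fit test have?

2

A goodness-of-fit test with 3 phenotype classes has df = 3 − 1 = 2.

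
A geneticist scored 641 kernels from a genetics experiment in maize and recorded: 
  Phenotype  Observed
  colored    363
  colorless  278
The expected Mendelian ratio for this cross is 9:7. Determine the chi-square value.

0.038

Under the 9:7 hypothesis (Σ ratio = 16, N = 641):
  colored: 641 × 9/16 = 360.5625
  colorless: 641 × 7/16 = 280.4375
χ² = Σ (O − E)² / E
  colored: (363 − 360.5625)² / 360.5625 = 0.0165
  colorless: (278 − 280.4375)² / 280.4375 = 0.0212
χ² = 0.0165 + 0.0212 = 0.0377 ≈ 0.038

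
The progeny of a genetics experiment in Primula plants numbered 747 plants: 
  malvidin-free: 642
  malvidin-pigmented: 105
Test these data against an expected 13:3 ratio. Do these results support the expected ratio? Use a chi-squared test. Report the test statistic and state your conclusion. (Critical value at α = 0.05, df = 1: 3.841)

10.803; not consistent

Total ratio parts = 16. Expected numbers out of 747:
  malvidin-free: 747 × 13/16 = 606.9375
  malvidin-pigmented: 747 × 3/16 = 140.0625
χ² = Σ (O − E)² / E
  malvidin-free: (642 − 606.9375)² / 606.9375 = 2.0255
  malvidin-pigmented: (105 − 140.0625)² / 140.0625 = 8.7774
χ² = 2.0255 + 8.7774 = 10.8029 ≈ 10.803
Degrees of freedom = 2 − 1 = 1; critical value at α = 0.05 is 3.841.
Since 10.803 > 3.841, we reject the null hypothesis — the data do not fit the 13:3 ratio.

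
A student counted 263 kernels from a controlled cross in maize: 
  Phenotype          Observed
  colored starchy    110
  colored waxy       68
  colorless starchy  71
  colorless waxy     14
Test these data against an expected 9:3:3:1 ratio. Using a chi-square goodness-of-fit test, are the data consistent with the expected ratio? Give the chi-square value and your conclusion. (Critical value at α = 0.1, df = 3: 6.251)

Total ratio parts = 16. Expected numbers out of 263:
  colored starchy: 263 × 9/16 = 147.9375
  colored waxy: 263 × 3/16 = 49.3125
  colorless starchy: 263 × 3/16 = 49.3125
  colorless waxy: 263 × 1/16 = 16.4375
χ² = Σ (O − E)² / E
  colored starchy: (110 − 147.9375)² / 147.9375 = 9.7288
  colored waxy: (68 − 49.3125)² / 49.3125 = 7.0818
  colorless starchy: (71 − 49.3125)² / 49.3125 = 9.5381
  colorless waxy: (14 − 16.4375)² / 16.4375 = 0.3615
χ² = 9.7288 + 7.0818 + 9.5381 + 0.3615 = 26.7102 ≈ 26.710
Degrees of freedom = 4 − 1 = 3; critical value at α = 0.1 is 6.251.
Since 26.710 > 6.251, we reject the null hypothesis — the data do not fit the 9:3:3:1 ratio.

26.710; not consistent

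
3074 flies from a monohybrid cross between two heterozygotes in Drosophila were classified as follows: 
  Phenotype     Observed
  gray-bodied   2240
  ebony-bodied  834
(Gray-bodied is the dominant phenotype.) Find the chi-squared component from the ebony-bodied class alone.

5.583

For a monohybrid cross between heterozygotes with complete dominance, the expected phenotypic ratio is 3:1.
The 3:1 ratio has 4 parts, so with N = 3074 the expected counts are:
  gray-bodied: 3074 × 3/4 = 2305.5
  ebony-bodied: 3074 × 1/4 = 768.5
Contribution of ebony-bodied: (834 − 768.5)² / 768.5 = 5.5826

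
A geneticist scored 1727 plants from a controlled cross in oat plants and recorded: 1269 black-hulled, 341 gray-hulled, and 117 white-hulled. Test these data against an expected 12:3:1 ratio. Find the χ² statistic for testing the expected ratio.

2.205

Expected counts for N = 1727 under a 12:3:1 ratio (total parts = 16):
  black-hulled: 1727 × 12/16 = 1295.25
  gray-hulled: 1727 × 3/16 = 323.8125
  white-hulled: 1727 × 1/16 = 107.9375
χ² = Σ (O − E)² / E
  black-hulled: (1269 − 1295.25)² / 1295.25 = 0.5320
  gray-hulled: (341 − 323.8125)² / 323.8125 = 0.9123
  white-hulled: (117 − 107.9375)² / 107.9375 = 0.7609
χ² = 0.5320 + 0.9123 + 0.7609 = 2.2052 ≈ 2.205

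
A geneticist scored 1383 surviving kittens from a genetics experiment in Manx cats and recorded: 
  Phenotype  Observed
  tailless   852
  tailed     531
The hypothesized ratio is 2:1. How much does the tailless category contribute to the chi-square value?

The 2:1 ratio has 3 parts, so with N = 1383 the expected counts are:
  tailless: 1383 × 2/3 = 922
  tailed: 1383 × 1/3 = 461
Contribution of tailless: (852 − 922)² / 922 = 5.3145

5.315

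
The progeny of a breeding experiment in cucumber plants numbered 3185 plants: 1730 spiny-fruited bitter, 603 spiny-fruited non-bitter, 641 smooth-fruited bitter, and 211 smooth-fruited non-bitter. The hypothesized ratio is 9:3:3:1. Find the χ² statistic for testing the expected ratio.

6.102

The 9:3:3:1 ratio has 16 parts, so with N = 3185 the expected counts are:
  spiny-fruited bitter: 3185 × 9/16 = 1791.5625
  spiny-fruited non-bitter: 3185 × 3/16 = 597.1875
  smooth-fruited bitter: 3185 × 3/16 = 597.1875
  smooth-fruited non-bitter: 3185 × 1/16 = 199.0625
χ² = Σ (O − E)² / E
  spiny-fruited bitter: (1730 − 1791.5625)² / 1791.5625 = 2.1154
  spiny-fruited non-bitter: (603 − 597.1875)² / 597.1875 = 0.0566
  smooth-fruited bitter: (641 − 597.1875)² / 597.1875 = 3.2143
  smooth-fruited non-bitter: (211 − 199.0625)² / 199.0625 = 0.7159
χ² = 2.1154 + 0.0566 + 3.2143 + 0.7159 = 6.1022 ≈ 6.102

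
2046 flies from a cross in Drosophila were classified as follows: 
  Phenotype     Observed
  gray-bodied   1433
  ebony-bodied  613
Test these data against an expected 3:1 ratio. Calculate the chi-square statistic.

Expected counts for N = 2046 under a 3:1 ratio (total parts = 4):
  gray-bodied: 2046 × 3/4 = 1534.5
  ebony-bodied: 2046 × 1/4 = 511.5
χ² = Σ (O − E)² / E
  gray-bodied: (1433 − 1534.5)² / 1534.5 = 6.7138
  ebony-bodied: (613 − 511.5)² / 511.5 = 20.1413
χ² = 6.7138 + 20.1413 = 26.8551 ≈ 26.855

26.855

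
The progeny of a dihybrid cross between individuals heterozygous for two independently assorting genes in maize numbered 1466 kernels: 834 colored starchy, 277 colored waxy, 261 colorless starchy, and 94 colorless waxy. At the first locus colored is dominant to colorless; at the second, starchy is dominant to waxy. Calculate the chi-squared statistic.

0.885

A dihybrid F₂ with independent assortment and complete dominance at both loci gives a 9:3:3:1 phenotypic ratio.
Total ratio parts = 16. Expected numbers out of 1466:
  colored starchy: 1466 × 9/16 = 824.625
  colored waxy: 1466 × 3/16 = 274.875
  colorless starchy: 1466 × 3/16 = 274.875
  colorless waxy: 1466 × 1/16 = 91.625
χ² = Σ (O − E)² / E
  colored starchy: (834 − 824.625)² / 824.625 = 0.1066
  colored waxy: (277 − 274.875)² / 274.875 = 0.0164
  colorless starchy: (261 − 274.875)² / 274.875 = 0.7004
  colorless waxy: (94 − 91.625)² / 91.625 = 0.0616
χ² = 0.1066 + 0.0164 + 0.7004 + 0.0616 = 0.885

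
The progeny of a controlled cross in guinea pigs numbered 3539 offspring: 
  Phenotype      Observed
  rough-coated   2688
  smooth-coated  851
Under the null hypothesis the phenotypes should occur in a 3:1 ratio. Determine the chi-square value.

1.717

Expected counts for N = 3539 under a 3:1 ratio (total parts = 4):
  rough-coated: 3539 × 3/4 = 2654.25
  smooth-coated: 3539 × 1/4 = 884.75
χ² = Σ (O − E)² / E
  rough-coated: (2688 − 2654.25)² / 2654.25 = 0.4291
  smooth-coated: (851 − 884.75)² / 884.75 = 1.2874
χ² = 0.4291 + 1.2874 = 1.7165 ≈ 1.717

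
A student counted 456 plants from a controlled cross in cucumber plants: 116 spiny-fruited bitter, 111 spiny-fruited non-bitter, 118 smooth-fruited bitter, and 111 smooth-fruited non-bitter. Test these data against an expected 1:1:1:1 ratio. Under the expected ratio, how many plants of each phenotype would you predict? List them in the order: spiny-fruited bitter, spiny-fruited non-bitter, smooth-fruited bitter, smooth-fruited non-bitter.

The 1:1:1:1 ratio has 4 parts, so with N = 456 the expected counts are:
  spiny-fruited bitter: 456 × 1/4 = 114
  spiny-fruited non-bitter: 456 × 1/4 = 114
  smooth-fruited bitter: 456 × 1/4 = 114
  smooth-fruited non-bitter: 456 × 1/4 = 114

114, 114, 114, 114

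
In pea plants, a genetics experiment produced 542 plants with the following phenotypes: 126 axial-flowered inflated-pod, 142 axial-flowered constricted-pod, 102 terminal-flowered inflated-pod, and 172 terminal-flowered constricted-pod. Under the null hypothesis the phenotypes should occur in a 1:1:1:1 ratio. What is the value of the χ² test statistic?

19.092

Total ratio parts = 4. Expected numbers out of 542:
  axial-flowered inflated-pod: 542 × 1/4 = 135.5
  axial-flowered constricted-pod: 542 × 1/4 = 135.5
  terminal-flowered inflated-pod: 542 × 1/4 = 135.5
  terminal-flowered constricted-pod: 542 × 1/4 = 135.5
χ² = Σ (O − E)² / E
  axial-flowered inflated-pod: (126 − 135.5)² / 135.5 = 0.6661
  axial-flowered constricted-pod: (142 − 135.5)² / 135.5 = 0.3118
  terminal-flowered inflated-pod: (102 − 135.5)² / 135.5 = 8.2823
  terminal-flowered constricted-pod: (172 − 135.5)² / 135.5 = 9.8321
χ² = 0.6661 + 0.3118 + 8.2823 + 9.8321 = 19.0923 ≈ 19.092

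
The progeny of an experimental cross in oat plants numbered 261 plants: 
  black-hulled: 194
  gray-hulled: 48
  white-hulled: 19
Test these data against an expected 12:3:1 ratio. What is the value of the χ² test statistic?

0.476

Under the 12:3:1 hypothesis (Σ ratio = 16, N = 261):
  black-hulled: 261 × 12/16 = 195.75
  gray-hulled: 261 × 3/16 = 48.9375
  white-hulled: 261 × 1/16 = 16.3125
χ² = Σ (O − E)² / E
  black-hulled: (194 − 195.75)² / 195.75 = 0.0156
  gray-hulled: (48 − 48.9375)² / 48.9375 = 0.0180
  white-hulled: (19 − 16.3125)² / 16.3125 = 0.4428
χ² = 0.0156 + 0.0180 + 0.4428 = 0.4764 ≈ 0.476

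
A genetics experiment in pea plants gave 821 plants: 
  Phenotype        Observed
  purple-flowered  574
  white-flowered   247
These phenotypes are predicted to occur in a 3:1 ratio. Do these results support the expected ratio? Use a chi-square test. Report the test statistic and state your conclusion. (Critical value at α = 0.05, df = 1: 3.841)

11.323; not consistent

Under the 3:1 hypothesis (Σ ratio = 4, N = 821):
  purple-flowered: 821 × 3/4 = 615.75
  white-flowered: 821 × 1/4 = 205.25
χ² = Σ (O − E)² / E
  purple-flowered: (574 − 615.75)² / 615.75 = 2.8308
  white-flowered: (247 − 205.25)² / 205.25 = 8.4924
χ² = 2.8308 + 8.4924 = 11.3232 ≈ 11.323
Degrees of freedom = 2 − 1 = 1; critical value at α = 0.05 is 3.841.
Since 11.323 > 3.841, we reject the null hypothesis — the data do not fit the 3:1 ratio.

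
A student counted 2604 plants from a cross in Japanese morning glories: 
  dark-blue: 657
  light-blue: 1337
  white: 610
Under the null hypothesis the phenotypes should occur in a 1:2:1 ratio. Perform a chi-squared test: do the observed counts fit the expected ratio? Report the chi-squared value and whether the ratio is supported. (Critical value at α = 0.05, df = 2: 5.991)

The 1:2:1 ratio has 4 parts, so with N = 2604 the expected counts are:
  dark-blue: 2604 × 1/4 = 651
  light-blue: 2604 × 2/4 = 1302
  white: 2604 × 1/4 = 651
χ² = Σ (O − E)² / E
  dark-blue: (657 − 651)² / 651 = 0.0553
  light-blue: (1337 − 1302)² / 1302 = 0.9409
  white: (610 − 651)² / 651 = 2.5822
χ² = 0.0553 + 0.9409 + 2.5822 = 3.5784 ≈ 3.578
Degrees of freedom = 3 − 1 = 2; critical value at α = 0.05 is 5.991.
Since 3.578 < 5.991, we fail to reject the null hypothesis — the data are consistent with the 1:2:1 ratio.

3.578; consistent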